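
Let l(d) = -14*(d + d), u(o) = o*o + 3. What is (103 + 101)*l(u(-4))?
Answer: -108528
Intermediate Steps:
u(o) = 3 + o**2 (u(o) = o**2 + 3 = 3 + o**2)
l(d) = -28*d
(103 + 101)*l(u(-4)) = (103 + 101)*(-28*(3 + (-4)**2)) = 204*(-28*(3 + 16)) = 204*(-28*19) = 204*(-532) = -108528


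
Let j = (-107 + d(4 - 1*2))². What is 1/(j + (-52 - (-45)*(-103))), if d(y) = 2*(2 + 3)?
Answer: 1/4722 ≈ 0.00021177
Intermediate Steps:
d(y) = 10 (d(y) = 2*5 = 10)
j = 9409 (j = (-107 + 10)² = (-97)² = 9409)
1/(j + (-52 - (-45)*(-103))) = 1/(9409 + (-52 - (-45)*(-103))) = 1/(9409 + (-52 - 45*103)) = 1/(9409 + (-52 - 4635)) = 1/(9409 - 4687) = 1/4722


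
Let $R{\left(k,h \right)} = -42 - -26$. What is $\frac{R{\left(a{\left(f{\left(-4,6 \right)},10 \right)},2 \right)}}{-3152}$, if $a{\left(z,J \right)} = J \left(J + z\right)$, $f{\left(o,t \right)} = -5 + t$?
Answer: $\frac{1}{197} \approx 0.0050761$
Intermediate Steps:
$R{\left(k,h \right)} = -16$ ($R{\left(k,h \right)} = -42 + 26 = -16$)
$\frac{R{\left(a{\left(f{\left(-4,6 \right)},10 \right)},2 \right)}}{-3152} = - \frac{16}{-3152} = \left(-16\right) \left(- \frac{1}{3152}\right) = \frac{1}{197}$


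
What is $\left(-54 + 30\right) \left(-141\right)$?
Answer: $3384$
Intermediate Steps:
$\left(-54 + 30\right) \left(-141\right) = \left(-24\right) \left(-141\right) = 3384$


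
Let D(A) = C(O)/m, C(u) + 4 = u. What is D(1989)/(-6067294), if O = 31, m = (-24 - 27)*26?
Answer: 9/2681743948 ≈ 3.3560e-9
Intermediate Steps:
m = -1326 (m = -51*26 = -1326)
C(u) = -4 + u
D(A) = -9/442 (D(A) = (-4 + 31)/(-1326) = 27*(-1/1326) = -9/442)
D(1989)/(-6067294) = -9/442/(-6067294) = -9/442*(-1/6067294) = 9/2681743948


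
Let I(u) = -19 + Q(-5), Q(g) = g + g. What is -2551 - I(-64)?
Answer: -2522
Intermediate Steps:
Q(g) = 2*g
I(u) = -29 (I(u) = -19 + 2*(-5) = -19 - 10 = -29)
-2551 - I(-64) = -2551 - 1*(-29) = -2551 + 29 = -2522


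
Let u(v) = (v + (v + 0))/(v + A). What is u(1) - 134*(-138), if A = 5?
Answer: 55477/3 ≈ 18492.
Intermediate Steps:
u(v) = 2*v/(5 + v) (u(v) = (v + (v + 0))/(v + 5) = (v + v)/(5 + v) = (2*v)/(5 + v) = 2*v/(5 + v))
u(1) - 134*(-138) = 2*1/(5 + 1) - 134*(-138) = 2*1/6 + 18492 = 2*1*(1/6) + 18492 = 1/3 + 18492 = 55477/3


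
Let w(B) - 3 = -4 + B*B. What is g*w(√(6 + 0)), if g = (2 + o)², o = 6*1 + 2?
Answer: 500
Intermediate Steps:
o = 8 (o = 6 + 2 = 8)
w(B) = -1 + B² (w(B) = 3 + (-4 + B*B) = 3 + (-4 + B²) = -1 + B²)
g = 100 (g = (2 + 8)² = 10² = 100)
g*w(√(6 + 0)) = 100*(-1 + (√(6 + 0))²) = 100*(-1 + (√6)²) = 100*(-1 + 6) = 100*5 = 500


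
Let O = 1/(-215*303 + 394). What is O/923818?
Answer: -1/59818139318 ≈ -1.6717e-11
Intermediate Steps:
O = -1/64751 (O = 1/(-65145 + 394) = 1/(-64751) = -1/64751 ≈ -1.5444e-5)
O/923818 = -1/64751/923818 = -1/64751*1/923818 = -1/59818139318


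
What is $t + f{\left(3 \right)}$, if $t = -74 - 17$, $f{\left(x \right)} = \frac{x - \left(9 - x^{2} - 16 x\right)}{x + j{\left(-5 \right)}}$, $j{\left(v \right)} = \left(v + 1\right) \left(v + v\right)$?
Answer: $- \frac{3862}{43} \approx -89.814$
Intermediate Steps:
$j{\left(v \right)} = 2 v \left(1 + v\right)$ ($j{\left(v \right)} = \left(1 + v\right) 2 v = 2 v \left(1 + v\right)$)
$f{\left(x \right)} = \frac{-9 + x^{2} + 17 x}{40 + x}$ ($f{\left(x \right)} = \frac{x - \left(9 - x^{2} - 16 x\right)}{x + 2 \left(-5\right) \left(1 - 5\right)} = \frac{x + \left(-9 + x^{2} + 16 x\right)}{x + 2 \left(-5\right) \left(-4\right)} = \frac{-9 + x^{2} + 17 x}{x + 40} = \frac{-9 + x^{2} + 17 x}{40 + x}$)
$t = -91$
$t + f{\left(3 \right)} = -91 + \frac{-9 + 3^{2} + 17 \cdot 3}{40 + 3} = -91 + \frac{-9 + 9 + 51}{43} = -91 + \frac{1}{43} \cdot 51 = -91 + \frac{51}{43} = - \frac{3862}{43}$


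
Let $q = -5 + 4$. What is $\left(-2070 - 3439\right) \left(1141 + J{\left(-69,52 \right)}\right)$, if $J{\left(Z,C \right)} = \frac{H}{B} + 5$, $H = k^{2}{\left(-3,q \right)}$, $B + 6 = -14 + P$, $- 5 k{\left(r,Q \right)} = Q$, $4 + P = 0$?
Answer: $- \frac{3787982891}{600} \approx -6.3133 \cdot 10^{6}$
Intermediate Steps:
$P = -4$ ($P = -4 + 0 = -4$)
$q = -1$
$k{\left(r,Q \right)} = - \frac{Q}{5}$
$B = -24$ ($B = -6 - 18 = -24$)
$H = \frac{1}{25}$ ($H = \left(\left(- \frac{1}{5}\right) \left(-1\right)\right)^{2} = \left(\frac{1}{5}\right)^{2} = \frac{1}{25} \approx 0.04$)
$J{\left(Z,C \right)} = \frac{2999}{600}$ ($J{\left(Z,C \right)} = \frac{1}{25 \left(-24\right)} + 5 = \frac{1}{25} \left(- \frac{1}{24}\right) + 5 = - \frac{1}{600} + 5 = \frac{2999}{600}$)
$\left(-2070 - 3439\right) \left(1141 + J{\left(-69,52 \right)}\right) = \left(-2070 - 3439\right) \left(1141 + \frac{2999}{600}\right) = \left(-5509\right) \frac{687599}{600} = - \frac{3787982891}{600}$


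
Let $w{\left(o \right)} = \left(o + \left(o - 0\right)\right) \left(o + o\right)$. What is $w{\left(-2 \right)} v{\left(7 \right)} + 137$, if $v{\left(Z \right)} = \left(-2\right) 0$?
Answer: $137$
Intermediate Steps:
$v{\left(Z \right)} = 0$
$w{\left(o \right)} = 4 o^{2}$ ($w{\left(o \right)} = \left(o + \left(o + 0\right)\right) 2 o = \left(o + o\right) 2 o = 2 o 2 o = 4 o^{2}$)
$w{\left(-2 \right)} v{\left(7 \right)} + 137 = 4 \left(-2\right)^{2} \cdot 0 + 137 = 4 \cdot 4 \cdot 0 + 137 = 16 \cdot 0 + 137 = 0 + 137 = 137$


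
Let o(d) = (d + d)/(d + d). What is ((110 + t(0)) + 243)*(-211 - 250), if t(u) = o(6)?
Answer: -163194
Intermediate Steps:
o(d) = 1 (o(d) = (2*d)/((2*d)) = (2*d)*(1/(2*d)) = 1)
t(u) = 1
((110 + t(0)) + 243)*(-211 - 250) = ((110 + 1) + 243)*(-211 - 250) = (111 + 243)*(-461) = 354*(-461) = -163194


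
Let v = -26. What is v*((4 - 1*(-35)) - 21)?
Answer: -468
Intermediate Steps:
v*((4 - 1*(-35)) - 21) = -26*((4 - 1*(-35)) - 21) = -26*((4 + 35) - 21) = -26*(39 - 21) = -26*18 = -468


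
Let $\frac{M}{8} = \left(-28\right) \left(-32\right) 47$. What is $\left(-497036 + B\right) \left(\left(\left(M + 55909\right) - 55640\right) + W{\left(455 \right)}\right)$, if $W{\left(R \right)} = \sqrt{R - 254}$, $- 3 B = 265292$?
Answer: $- \frac{592196606000}{3} - \frac{1756400 \sqrt{201}}{3} \approx -1.9741 \cdot 10^{11}$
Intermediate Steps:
$M = 336896$ ($M = 8 \left(-28\right) \left(-32\right) 47 = 8 \cdot 896 \cdot 47 = 8 \cdot 42112 = 336896$)
$B = - \frac{265292}{3}$ ($B = \left(- \frac{1}{3}\right) 265292 = - \frac{265292}{3} \approx -88431.0$)
$W{\left(R \right)} = \sqrt{-254 + R}$
$\left(-497036 + B\right) \left(\left(\left(M + 55909\right) - 55640\right) + W{\left(455 \right)}\right) = \left(-497036 - \frac{265292}{3}\right) \left(\left(\left(336896 + 55909\right) - 55640\right) + \sqrt{-254 + 455}\right) = - \frac{1756400 \left(\left(392805 - 55640\right) + \sqrt{201}\right)}{3} = - \frac{1756400 \left(337165 + \sqrt{201}\right)}{3} = - \frac{592196606000}{3} - \frac{1756400 \sqrt{201}}{3}$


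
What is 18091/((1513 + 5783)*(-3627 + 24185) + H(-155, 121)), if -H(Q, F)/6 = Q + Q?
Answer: 18091/149993028 ≈ 0.00012061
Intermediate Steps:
H(Q, F) = -12*Q (H(Q, F) = -6*(Q + Q) = -12*Q)
18091/((1513 + 5783)*(-3627 + 24185) + H(-155, 121)) = 18091/((1513 + 5783)*(-3627 + 24185) - 12*(-155)) = 18091/(7296*20558 + 1860) = 18091/(149991168 + 1860) = 18091/149993028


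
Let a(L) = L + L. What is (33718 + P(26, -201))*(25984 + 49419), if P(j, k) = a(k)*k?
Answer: 8635151560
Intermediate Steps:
a(L) = 2*L
P(j, k) = 2*k**2 (P(j, k) = (2*k)*k = 2*k**2)
(33718 + P(26, -201))*(25984 + 49419) = (33718 + 2*(-201)**2)*(25984 + 49419) = (33718 + 2*40401)*75403 = (33718 + 80802)*75403 = 114520*75403 = 8635151560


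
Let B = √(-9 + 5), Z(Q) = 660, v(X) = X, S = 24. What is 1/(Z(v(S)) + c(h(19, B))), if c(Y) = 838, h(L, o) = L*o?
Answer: 1/1498 ≈ 0.00066756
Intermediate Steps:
B = 2*I (B = √(-4) = 2*I ≈ 2.0*I)
1/(Z(v(S)) + c(h(19, B))) = 1/(660 + 838) = 1/1498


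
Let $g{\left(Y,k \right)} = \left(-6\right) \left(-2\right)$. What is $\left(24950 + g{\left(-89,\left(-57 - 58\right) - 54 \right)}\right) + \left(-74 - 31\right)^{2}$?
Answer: $35987$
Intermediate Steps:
$g{\left(Y,k \right)} = 12$
$\left(24950 + g{\left(-89,\left(-57 - 58\right) - 54 \right)}\right) + \left(-74 - 31\right)^{2} = \left(24950 + 12\right) + \left(-74 - 31\right)^{2} = 24962 + \left(-105\right)^{2} = 24962 + 11025 = 35987$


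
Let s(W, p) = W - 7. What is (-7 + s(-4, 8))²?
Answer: 324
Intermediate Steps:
s(W, p) = -7 + W
(-7 + s(-4, 8))² = (-7 + (-7 - 4))² = (-7 - 11)² = (-18)² = 324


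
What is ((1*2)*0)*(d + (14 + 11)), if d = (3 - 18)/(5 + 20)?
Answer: 0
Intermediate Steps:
d = -⅗ (d = -15/25 = -15*1/25 = -⅗ ≈ -0.60000)
((1*2)*0)*(d + (14 + 11)) = ((1*2)*0)*(-⅗ + (14 + 11)) = (2*0)*(-⅗ + 25) = 0*(122/5) = 0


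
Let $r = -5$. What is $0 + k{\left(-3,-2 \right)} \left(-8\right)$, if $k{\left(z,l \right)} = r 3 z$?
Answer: $-360$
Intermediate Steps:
$k{\left(z,l \right)} = - 15 z$ ($k{\left(z,l \right)} = - 5 \cdot 3 z = - 15 z$)
$0 + k{\left(-3,-2 \right)} \left(-8\right) = 0 + \left(-15\right) \left(-3\right) \left(-8\right) = 0 + 45 \left(-8\right) = 0 - 360 = -360$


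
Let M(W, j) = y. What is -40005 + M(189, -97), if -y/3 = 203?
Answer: -40614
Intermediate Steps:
y = -609 (y = -3*203 = -609)
M(W, j) = -609
-40005 + M(189, -97) = -40005 - 609 = -40614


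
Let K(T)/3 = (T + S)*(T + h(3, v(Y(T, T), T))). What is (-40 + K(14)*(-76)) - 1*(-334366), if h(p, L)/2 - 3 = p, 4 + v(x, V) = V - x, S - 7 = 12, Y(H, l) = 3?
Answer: 138702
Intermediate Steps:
S = 19 (S = 7 + 12 = 19)
v(x, V) = -4 + V - x (v(x, V) = -4 + (V - x) = -4 + V - x)
h(p, L) = 6 + 2*p
K(T) = 3*(12 + T)*(19 + T) (K(T) = 3*((T + 19)*(T + (6 + 2*3))) = 3*((19 + T)*(T + (6 + 6))) = 3*((19 + T)*(T + 12)) = 3*((19 + T)*(12 + T)) = 3*((12 + T)*(19 + T)) = 3*(12 + T)*(19 + T))
(-40 + K(14)*(-76)) - 1*(-334366) = (-40 + (684 + 3*14² + 93*14)*(-76)) - 1*(-334366) = (-40 + (684 + 3*196 + 1302)*(-76)) + 334366 = (-40 + (684 + 588 + 1302)*(-76)) + 334366 = (-40 + 2574*(-76)) + 334366 = (-40 - 195624) + 334366 = -195664 + 334366 = 138702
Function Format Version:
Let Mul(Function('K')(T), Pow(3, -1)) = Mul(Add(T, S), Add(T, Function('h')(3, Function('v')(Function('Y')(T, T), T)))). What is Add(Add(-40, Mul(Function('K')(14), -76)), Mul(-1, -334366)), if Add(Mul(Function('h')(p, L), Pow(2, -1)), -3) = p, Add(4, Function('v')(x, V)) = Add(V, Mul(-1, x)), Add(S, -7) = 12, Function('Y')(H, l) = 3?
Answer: 138702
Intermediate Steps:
S = 19 (S = Add(7, 12) = 19)
Function('v')(x, V) = Add(-4, V, Mul(-1, x)) (Function('v')(x, V) = Add(-4, Add(V, Mul(-1, x))) = Add(-4, V, Mul(-1, x)))
Function('h')(p, L) = Add(6, Mul(2, p))
Function('K')(T) = Mul(3, Add(12, T), Add(19, T)) (Function('K')(T) = Mul(3, Mul(Add(T, 19), Add(T, Add(6, Mul(2, 3))))) = Mul(3, Mul(Add(19, T), Add(T, Add(6, 6)))) = Mul(3, Mul(Add(19, T), Add(T, 12))) = Mul(3, Mul(Add(19, T), Add(12, T))) = Mul(3, Mul(Add(12, T), Add(19, T))) = Mul(3, Add(12, T), Add(19, T)))
Add(Add(-40, Mul(Function('K')(14), -76)), Mul(-1, -334366)) = Add(Add(-40, Mul(Add(684, Mul(3, Pow(14, 2)), Mul(93, 14)), -76)), Mul(-1, -334366)) = Add(Add(-40, Mul(Add(684, Mul(3, 196), 1302), -76)), 334366) = Add(Add(-40, Mul(Add(684, 588, 1302), -76)), 334366) = Add(Add(-40, Mul(2574, -76)), 334366) = Add(Add(-40, -195624), 334366) = Add(-195664, 334366) = 138702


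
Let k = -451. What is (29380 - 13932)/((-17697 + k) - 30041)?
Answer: -15448/48189 ≈ -0.32057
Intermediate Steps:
(29380 - 13932)/((-17697 + k) - 30041) = (29380 - 13932)/((-17697 - 451) - 30041) = 15448/(-18148 - 30041) = 15448/(-48189) = 15448*(-1/48189) = -15448/48189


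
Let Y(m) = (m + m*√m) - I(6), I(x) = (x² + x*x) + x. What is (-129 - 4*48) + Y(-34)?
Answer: -433 - 34*I*√34 ≈ -433.0 - 198.25*I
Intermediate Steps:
I(x) = x + 2*x² (I(x) = (x² + x²) + x = 2*x² + x = x + 2*x²)
Y(m) = -78 + m + m^(3/2) (Y(m) = (m + m*√m) - 6*(1 + 2*6) = (m + m^(3/2)) - 6*(1 + 12) = (m + m^(3/2)) - 6*13 = (m + m^(3/2)) - 1*78 = (m + m^(3/2)) - 78 = -78 + m + m^(3/2))
(-129 - 4*48) + Y(-34) = (-129 - 4*48) + (-78 - 34 + (-34)^(3/2)) = (-129 - 192) + (-78 - 34 - 34*I*√34) = -321 + (-112 - 34*I*√34) = -433 - 34*I*√34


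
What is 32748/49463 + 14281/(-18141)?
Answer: -112299635/897308283 ≈ -0.12515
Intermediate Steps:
32748/49463 + 14281/(-18141) = 32748*(1/49463) + 14281*(-1/18141) = 32748/49463 - 14281/18141 = -112299635/897308283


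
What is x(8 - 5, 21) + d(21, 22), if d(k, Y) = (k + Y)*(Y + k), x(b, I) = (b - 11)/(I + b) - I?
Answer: 5483/3 ≈ 1827.7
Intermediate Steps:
x(b, I) = -I + (-11 + b)/(I + b) (x(b, I) = (-11 + b)/(I + b) - I = -I + (-11 + b)/(I + b))
d(k, Y) = (Y + k)² (d(k, Y) = (Y + k)*(Y + k) = (Y + k)²)
x(8 - 5, 21) + d(21, 22) = (-11 + (8 - 5) - 1*21² - 1*21*(8 - 5))/(21 + (8 - 5)) + (22 + 21)² = (-11 + 3 - 1*441 - 1*21*3)/(21 + 3) + 43² = (-11 + 3 - 441 - 63)/24 + 1849 = (1/24)*(-512) + 1849 = -64/3 + 1849 = 5483/3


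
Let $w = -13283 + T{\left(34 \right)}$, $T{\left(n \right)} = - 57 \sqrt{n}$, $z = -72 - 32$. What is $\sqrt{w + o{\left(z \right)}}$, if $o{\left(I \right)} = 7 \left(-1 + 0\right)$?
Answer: $\sqrt{-13290 - 57 \sqrt{34}} \approx 116.71 i$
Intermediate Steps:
$z = -104$
$o{\left(I \right)} = -7$ ($o{\left(I \right)} = 7 \left(-1\right) = -7$)
$w = -13283 - 57 \sqrt{34} \approx -13615.0$
$\sqrt{w + o{\left(z \right)}} = \sqrt{\left(-13283 - 57 \sqrt{34}\right) - 7} = \sqrt{-13290 - 57 \sqrt{34}}$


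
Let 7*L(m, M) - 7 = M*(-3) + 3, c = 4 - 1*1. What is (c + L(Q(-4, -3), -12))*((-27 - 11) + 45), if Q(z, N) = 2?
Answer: 67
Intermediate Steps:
c = 3 (c = 4 - 1 = 3)
L(m, M) = 10/7 - 3*M/7 (L(m, M) = 1 + (M*(-3) + 3)/7 = 1 + (-3*M + 3)/7 = 1 + (3 - 3*M)/7 = 1 + (3/7 - 3*M/7) = 10/7 - 3*M/7)
(c + L(Q(-4, -3), -12))*((-27 - 11) + 45) = (3 + (10/7 - 3/7*(-12)))*((-27 - 11) + 45) = (3 + (10/7 + 36/7))*(-38 + 45) = (3 + 46/7)*7 = (67/7)*7 = 67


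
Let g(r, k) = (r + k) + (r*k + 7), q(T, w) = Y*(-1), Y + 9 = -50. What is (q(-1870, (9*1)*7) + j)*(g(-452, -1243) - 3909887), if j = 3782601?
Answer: -12670923725740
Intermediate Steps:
Y = -59 (Y = -9 - 50 = -59)
q(T, w) = 59 (q(T, w) = -59*(-1) = 59)
g(r, k) = 7 + k + r + k*r (g(r, k) = (k + r) + (k*r + 7) = (k + r) + (7 + k*r) = 7 + k + r + k*r)
(q(-1870, (9*1)*7) + j)*(g(-452, -1243) - 3909887) = (59 + 3782601)*((7 - 1243 - 452 - 1243*(-452)) - 3909887) = 3782660*((7 - 1243 - 452 + 561836) - 3909887) = 3782660*(560148 - 3909887) = 3782660*(-3349739) = -12670923725740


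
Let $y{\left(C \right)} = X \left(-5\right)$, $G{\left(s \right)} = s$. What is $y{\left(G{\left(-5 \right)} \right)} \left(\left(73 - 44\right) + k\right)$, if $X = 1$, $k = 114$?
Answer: $-715$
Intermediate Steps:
$y{\left(C \right)} = -5$ ($y{\left(C \right)} = 1 \left(-5\right) = -5$)
$y{\left(G{\left(-5 \right)} \right)} \left(\left(73 - 44\right) + k\right) = - 5 \left(\left(73 - 44\right) + 114\right) = - 5 \left(29 + 114\right) = \left(-5\right) 143 = -715$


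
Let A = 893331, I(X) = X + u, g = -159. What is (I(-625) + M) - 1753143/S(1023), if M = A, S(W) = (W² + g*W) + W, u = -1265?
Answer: 8482042264/9515 ≈ 8.9144e+5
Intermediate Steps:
S(W) = W² - 158*W (S(W) = (W² - 159*W) + W = W² - 158*W)
I(X) = -1265 + X (I(X) = X - 1265 = -1265 + X)
M = 893331
(I(-625) + M) - 1753143/S(1023) = ((-1265 - 625) + 893331) - 1753143*1/(1023*(-158 + 1023)) = (-1890 + 893331) - 1753143/(1023*865) = 891441 - 1753143/884895 = 891441 - 1753143*1/884895 = 891441 - 18851/9515 = 8482042264/9515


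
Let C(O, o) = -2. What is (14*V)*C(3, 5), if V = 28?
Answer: -784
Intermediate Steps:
(14*V)*C(3, 5) = (14*28)*(-2) = 392*(-2) = -784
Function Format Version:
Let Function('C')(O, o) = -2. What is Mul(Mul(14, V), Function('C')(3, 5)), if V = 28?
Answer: -784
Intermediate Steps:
Mul(Mul(14, V), Function('C')(3, 5)) = Mul(Mul(14, 28), -2) = Mul(392, -2) = -784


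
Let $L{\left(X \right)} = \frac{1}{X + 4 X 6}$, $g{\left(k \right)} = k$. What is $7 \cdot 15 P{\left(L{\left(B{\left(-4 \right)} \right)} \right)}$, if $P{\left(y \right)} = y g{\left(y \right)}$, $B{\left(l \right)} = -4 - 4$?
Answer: $\frac{21}{8000} \approx 0.002625$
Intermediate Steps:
$B{\left(l \right)} = -8$
$L{\left(X \right)} = \frac{1}{25 X}$ ($L{\left(X \right)} = \frac{1}{X + 24 X} = \frac{1}{25 X}$)
$P{\left(y \right)} = y^{2}$ ($P{\left(y \right)} = y y = y^{2}$)
$7 \cdot 15 P{\left(L{\left(B{\left(-4 \right)} \right)} \right)} = 7 \cdot 15 \left(\frac{1}{25 \left(-8\right)}\right)^{2} = 105 \left(\frac{1}{25} \left(- \frac{1}{8}\right)\right)^{2} = 105 \left(- \frac{1}{200}\right)^{2} = 105 \cdot \frac{1}{40000} = \frac{21}{8000}$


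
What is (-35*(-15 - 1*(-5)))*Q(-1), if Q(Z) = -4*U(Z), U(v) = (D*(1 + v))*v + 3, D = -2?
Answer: -4200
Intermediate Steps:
U(v) = 3 + v*(-2 - 2*v) (U(v) = (-2*(1 + v))*v + 3 = (-2 - 2*v)*v + 3 = v*(-2 - 2*v) + 3 = 3 + v*(-2 - 2*v))
Q(Z) = -12 + 8*Z + 8*Z² (Q(Z) = -4*(3 - 2*Z - 2*Z²) = -12 + 8*Z + 8*Z²)
(-35*(-15 - 1*(-5)))*Q(-1) = (-35*(-15 - 1*(-5)))*(-12 + 8*(-1) + 8*(-1)²) = (-35*(-15 + 5))*(-12 - 8 + 8*1) = (-35*(-10))*(-12 - 8 + 8) = 350*(-12) = -4200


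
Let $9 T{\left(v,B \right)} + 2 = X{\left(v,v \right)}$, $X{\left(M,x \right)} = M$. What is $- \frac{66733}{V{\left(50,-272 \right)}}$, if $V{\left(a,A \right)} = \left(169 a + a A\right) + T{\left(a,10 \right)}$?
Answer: $\frac{200199}{15434} \approx 12.971$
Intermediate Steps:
$T{\left(v,B \right)} = - \frac{2}{9} + \frac{v}{9}$
$V{\left(a,A \right)} = - \frac{2}{9} + \frac{1522 a}{9} + A a$ ($V{\left(a,A \right)} = \left(169 a + a A\right) + \left(- \frac{2}{9} + \frac{a}{9}\right) = \left(169 a + A a\right) + \left(- \frac{2}{9} + \frac{a}{9}\right) = - \frac{2}{9} + \frac{1522 a}{9} + A a$)
$- \frac{66733}{V{\left(50,-272 \right)}} = - \frac{66733}{- \frac{2}{9} + \frac{1522}{9} \cdot 50 - 13600} = - \frac{66733}{- \frac{2}{9} + \frac{76100}{9} - 13600} = - \frac{66733}{- \frac{15434}{3}} = \left(-66733\right) \left(- \frac{3}{15434}\right) = \frac{200199}{15434}$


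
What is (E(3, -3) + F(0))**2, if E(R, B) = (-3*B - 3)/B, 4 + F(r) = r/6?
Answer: 36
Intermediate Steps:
F(r) = -4 + r/6
E(R, B) = (-3 - 3*B)/B
(E(3, -3) + F(0))**2 = ((-3 - 3/(-3)) + (-4 + (1/6)*0))**2 = ((-3 - 3*(-1/3)) + (-4 + 0))**2 = ((-3 + 1) - 4)**2 = (-2 - 4)**2 = (-6)**2 = 36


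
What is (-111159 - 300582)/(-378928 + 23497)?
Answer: 137247/118477 ≈ 1.1584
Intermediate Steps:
(-111159 - 300582)/(-378928 + 23497) = -411741/(-355431) = -411741*(-1/355431) = 137247/118477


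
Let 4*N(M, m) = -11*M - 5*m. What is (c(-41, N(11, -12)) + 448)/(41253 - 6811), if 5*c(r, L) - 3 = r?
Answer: 1101/86105 ≈ 0.012787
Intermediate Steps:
N(M, m) = -11*M/4 - 5*m/4 (N(M, m) = (-11*M - 5*m)/4 = -11*M/4 - 5*m/4)
c(r, L) = 3/5 + r/5
(c(-41, N(11, -12)) + 448)/(41253 - 6811) = ((3/5 + (1/5)*(-41)) + 448)/(41253 - 6811) = ((3/5 - 41/5) + 448)/34442 = (-38/5 + 448)*(1/34442) = (2202/5)*(1/34442) = 1101/86105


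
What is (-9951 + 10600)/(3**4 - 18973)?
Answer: -649/18892 ≈ -0.034353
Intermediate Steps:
(-9951 + 10600)/(3**4 - 18973) = 649/(81 - 18973) = 649/(-18892) = 649*(-1/18892) = -649/18892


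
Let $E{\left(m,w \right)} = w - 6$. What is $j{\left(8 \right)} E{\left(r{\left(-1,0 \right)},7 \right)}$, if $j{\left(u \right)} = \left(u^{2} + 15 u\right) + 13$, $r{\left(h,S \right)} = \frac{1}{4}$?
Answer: $197$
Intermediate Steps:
$r{\left(h,S \right)} = \frac{1}{4}$
$E{\left(m,w \right)} = -6 + w$ ($E{\left(m,w \right)} = w - 6 = -6 + w$)
$j{\left(u \right)} = 13 + u^{2} + 15 u$
$j{\left(8 \right)} E{\left(r{\left(-1,0 \right)},7 \right)} = \left(13 + 8^{2} + 15 \cdot 8\right) \left(-6 + 7\right) = \left(13 + 64 + 120\right) 1 = 197 \cdot 1 = 197$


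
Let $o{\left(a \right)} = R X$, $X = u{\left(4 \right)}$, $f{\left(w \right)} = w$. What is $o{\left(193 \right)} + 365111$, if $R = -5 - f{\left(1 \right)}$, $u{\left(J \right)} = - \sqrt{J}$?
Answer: $365123$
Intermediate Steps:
$X = -2$ ($X = - \sqrt{4} = \left(-1\right) 2 = -2$)
$R = -6$ ($R = -5 - 1 = -6$)
$o{\left(a \right)} = 12$ ($o{\left(a \right)} = \left(-6\right) \left(-2\right) = 12$)
$o{\left(193 \right)} + 365111 = 12 + 365111 = 365123$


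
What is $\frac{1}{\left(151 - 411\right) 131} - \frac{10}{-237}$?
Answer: $\frac{340363}{8072220} \approx 0.042165$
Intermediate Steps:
$\frac{1}{\left(151 - 411\right) 131} - \frac{10}{-237} = \frac{1}{-260} \cdot \frac{1}{131} - - \frac{10}{237} = \left(- \frac{1}{260}\right) \frac{1}{131} + \frac{10}{237} = - \frac{1}{34060} + \frac{10}{237} = \frac{340363}{8072220}$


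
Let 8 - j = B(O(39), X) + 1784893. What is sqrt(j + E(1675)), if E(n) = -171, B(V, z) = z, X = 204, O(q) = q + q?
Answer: 2*I*sqrt(446315) ≈ 1336.1*I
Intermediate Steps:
O(q) = 2*q
j = -1785089 (j = 8 - (204 + 1784893) = 8 - 1*1785097 = 8 - 1785097 = -1785089)
sqrt(j + E(1675)) = sqrt(-1785089 - 171) = sqrt(-1785260) = 2*I*sqrt(446315)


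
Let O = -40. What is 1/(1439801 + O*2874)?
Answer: 1/1324841 ≈ 7.5481e-7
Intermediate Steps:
1/(1439801 + O*2874) = 1/(1439801 - 40*2874) = 1/(1439801 - 114960) = 1/1324841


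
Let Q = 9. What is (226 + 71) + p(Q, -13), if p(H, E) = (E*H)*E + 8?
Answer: 1826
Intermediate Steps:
p(H, E) = 8 + H*E² (p(H, E) = H*E² + 8 = 8 + H*E²)
(226 + 71) + p(Q, -13) = (226 + 71) + (8 + 9*(-13)²) = 297 + (8 + 9*169) = 297 + (8 + 1521) = 297 + 1529 = 1826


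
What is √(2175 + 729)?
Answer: 22*√6 ≈ 53.889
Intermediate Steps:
√(2175 + 729) = √2904 = 22*√6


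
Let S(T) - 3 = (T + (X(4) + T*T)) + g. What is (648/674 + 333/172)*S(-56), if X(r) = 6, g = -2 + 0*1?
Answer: 518458563/57964 ≈ 8944.5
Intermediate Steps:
g = -2 (g = -2 + 0 = -2)
S(T) = 7 + T + T² (S(T) = 3 + ((T + (6 + T*T)) - 2) = 3 + ((T + (6 + T²)) - 2) = 3 + ((6 + T + T²) - 2) = 3 + (4 + T + T²) = 7 + T + T²)
(648/674 + 333/172)*S(-56) = (648/674 + 333/172)*(7 - 56 + (-56)²) = (648*(1/674) + 333*(1/172))*(7 - 56 + 3136) = (324/337 + 333/172)*3087 = (167949/57964)*3087 = 518458563/57964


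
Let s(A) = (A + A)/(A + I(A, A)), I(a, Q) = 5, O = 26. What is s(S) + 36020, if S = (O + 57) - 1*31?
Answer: 2053244/57 ≈ 36022.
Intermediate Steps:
S = 52 (S = (26 + 57) - 1*31 = 83 - 31 = 52)
s(A) = 2*A/(5 + A) (s(A) = (A + A)/(A + 5) = (2*A)/(5 + A) = 2*A/(5 + A))
s(S) + 36020 = 2*52/(5 + 52) + 36020 = 2*52/57 + 36020 = 2*52*(1/57) + 36020 = 104/57 + 36020 = 2053244/57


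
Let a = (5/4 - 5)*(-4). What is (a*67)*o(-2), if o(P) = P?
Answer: -2010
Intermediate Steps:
a = 15 (a = (5*(1/4) - 5)*(-4) = (5/4 - 5)*(-4) = -15/4*(-4) = 15)
(a*67)*o(-2) = (15*67)*(-2) = 1005*(-2) = -2010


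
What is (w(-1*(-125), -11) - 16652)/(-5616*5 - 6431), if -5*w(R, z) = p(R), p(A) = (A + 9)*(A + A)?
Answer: 23352/34511 ≈ 0.67665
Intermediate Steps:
p(A) = 2*A*(9 + A) (p(A) = (9 + A)*(2*A) = 2*A*(9 + A))
w(R, z) = -2*R*(9 + R)/5
(w(-1*(-125), -11) - 16652)/(-5616*5 - 6431) = (-2*(-1*(-125))*(9 - 1*(-125))/5 - 16652)/(-5616*5 - 6431) = (-⅖*125*(9 + 125) - 16652)/(-28080 - 6431) = (-⅖*125*134 - 16652)/(-34511) = (-6700 - 16652)*(-1/34511) = -23352*(-1/34511) = 23352/34511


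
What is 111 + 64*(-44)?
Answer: -2705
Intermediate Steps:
111 + 64*(-44) = 111 - 2816 = -2705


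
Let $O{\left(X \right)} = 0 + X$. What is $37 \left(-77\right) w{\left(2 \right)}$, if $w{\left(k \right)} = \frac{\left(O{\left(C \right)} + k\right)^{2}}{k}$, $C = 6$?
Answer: $-91168$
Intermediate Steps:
$O{\left(X \right)} = X$
$w{\left(k \right)} = \frac{\left(6 + k\right)^{2}}{k}$
$37 \left(-77\right) w{\left(2 \right)} = 37 \left(-77\right) \frac{\left(6 + 2\right)^{2}}{2} = - 2849 \frac{8^{2}}{2} = - 2849 \cdot \frac{1}{2} \cdot 64 = \left(-2849\right) 32 = -91168$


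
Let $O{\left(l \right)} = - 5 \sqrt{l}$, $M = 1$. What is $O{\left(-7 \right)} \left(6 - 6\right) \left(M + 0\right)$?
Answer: $0$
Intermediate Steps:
$O{\left(-7 \right)} \left(6 - 6\right) \left(M + 0\right) = - 5 \sqrt{-7} \left(6 - 6\right) \left(1 + 0\right) = - 5 i \sqrt{7} \cdot 0 \cdot 1 = - 5 i \sqrt{7} \cdot 0 = 0$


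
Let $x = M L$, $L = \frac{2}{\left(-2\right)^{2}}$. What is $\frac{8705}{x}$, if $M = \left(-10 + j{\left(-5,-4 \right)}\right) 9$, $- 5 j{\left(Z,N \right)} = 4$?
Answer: $- \frac{43525}{243} \approx -179.12$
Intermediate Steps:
$j{\left(Z,N \right)} = - \frac{4}{5}$ ($j{\left(Z,N \right)} = \left(- \frac{1}{5}\right) 4 = - \frac{4}{5}$)
$M = - \frac{486}{5}$ ($M = \left(-10 - \frac{4}{5}\right) 9 = \left(- \frac{54}{5}\right) 9 = - \frac{486}{5} \approx -97.2$)
$L = \frac{1}{2}$ ($L = \frac{2}{4} = 2 \cdot \frac{1}{4} = \frac{1}{2} \approx 0.5$)
$x = - \frac{243}{5}$ ($x = \left(- \frac{486}{5}\right) \frac{1}{2} = - \frac{243}{5} \approx -48.6$)
$\frac{8705}{x} = \frac{8705}{- \frac{243}{5}} = 8705 \left(- \frac{5}{243}\right) = - \frac{43525}{243}$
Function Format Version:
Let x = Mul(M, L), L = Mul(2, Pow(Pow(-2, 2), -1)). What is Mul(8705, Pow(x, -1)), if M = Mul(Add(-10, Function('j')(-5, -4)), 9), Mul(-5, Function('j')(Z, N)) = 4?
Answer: Rational(-43525, 243) ≈ -179.12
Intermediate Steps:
Function('j')(Z, N) = Rational(-4, 5) (Function('j')(Z, N) = Mul(Rational(-1, 5), 4) = Rational(-4, 5))
M = Rational(-486, 5) (M = Mul(Add(-10, Rational(-4, 5)), 9) = Mul(Rational(-54, 5), 9) = Rational(-486, 5) ≈ -97.200)
L = Rational(1, 2) (L = Mul(2, Pow(4, -1)) = Mul(2, Rational(1, 4)) = Rational(1, 2) ≈ 0.50000)
x = Rational(-243, 5) (x = Mul(Rational(-486, 5), Rational(1, 2)) = Rational(-243, 5) ≈ -48.600)
Mul(8705, Pow(x, -1)) = Mul(8705, Pow(Rational(-243, 5), -1)) = Mul(8705, Rational(-5, 243)) = Rational(-43525, 243)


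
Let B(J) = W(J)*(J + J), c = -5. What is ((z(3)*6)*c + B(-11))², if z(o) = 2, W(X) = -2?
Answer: 256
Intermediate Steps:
B(J) = -4*J (B(J) = -2*(J + J) = -4*J)
((z(3)*6)*c + B(-11))² = ((2*6)*(-5) - 4*(-11))² = (12*(-5) + 44)² = (-60 + 44)² = (-16)² = 256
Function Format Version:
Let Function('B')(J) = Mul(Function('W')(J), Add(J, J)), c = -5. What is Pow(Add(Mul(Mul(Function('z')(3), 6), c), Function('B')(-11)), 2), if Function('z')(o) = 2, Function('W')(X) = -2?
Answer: 256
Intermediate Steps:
Function('B')(J) = Mul(-4, J) (Function('B')(J) = Mul(-2, Add(J, J)) = Mul(-2, Mul(2, J)) = Mul(-4, J))
Pow(Add(Mul(Mul(Function('z')(3), 6), c), Function('B')(-11)), 2) = Pow(Add(Mul(Mul(2, 6), -5), Mul(-4, -11)), 2) = Pow(Add(Mul(12, -5), 44), 2) = Pow(Add(-60, 44), 2) = Pow(-16, 2) = 256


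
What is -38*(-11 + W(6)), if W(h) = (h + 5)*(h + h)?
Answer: -4598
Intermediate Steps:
W(h) = 2*h*(5 + h) (W(h) = (5 + h)*(2*h) = 2*h*(5 + h))
-38*(-11 + W(6)) = -38*(-11 + 2*6*(5 + 6)) = -38*(-11 + 2*6*11) = -38*(-11 + 132) = -38*121 = -4598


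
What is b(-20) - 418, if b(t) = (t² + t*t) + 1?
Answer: 383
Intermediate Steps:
b(t) = 1 + 2*t² (b(t) = (t² + t²) + 1 = 2*t² + 1 = 1 + 2*t²)
b(-20) - 418 = (1 + 2*(-20)²) - 418 = (1 + 2*400) - 418 = (1 + 800) - 418 = 801 - 418 = 383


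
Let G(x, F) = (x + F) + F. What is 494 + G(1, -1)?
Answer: 493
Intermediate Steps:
G(x, F) = x + 2*F (G(x, F) = (F + x) + F = x + 2*F)
494 + G(1, -1) = 494 + (1 + 2*(-1)) = 494 + (1 - 2) = 494 - 1 = 493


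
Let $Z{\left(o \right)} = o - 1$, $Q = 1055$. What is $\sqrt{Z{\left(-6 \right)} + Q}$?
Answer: $2 \sqrt{262} \approx 32.373$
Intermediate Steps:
$Z{\left(o \right)} = -1 + o$
$\sqrt{Z{\left(-6 \right)} + Q} = \sqrt{\left(-1 - 6\right) + 1055} = \sqrt{-7 + 1055} = \sqrt{1048} = 2 \sqrt{262}$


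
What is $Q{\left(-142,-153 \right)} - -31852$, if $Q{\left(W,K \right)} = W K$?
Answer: $53578$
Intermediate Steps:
$Q{\left(W,K \right)} = K W$
$Q{\left(-142,-153 \right)} - -31852 = \left(-153\right) \left(-142\right) - -31852 = 21726 + 31852 = 53578$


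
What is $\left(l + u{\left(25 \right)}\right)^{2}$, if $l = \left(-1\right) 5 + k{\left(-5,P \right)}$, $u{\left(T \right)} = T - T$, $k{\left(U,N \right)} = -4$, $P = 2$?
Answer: $81$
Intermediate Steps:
$u{\left(T \right)} = 0$
$l = -9$ ($l = \left(-1\right) 5 - 4 = -5 - 4 = -9$)
$\left(l + u{\left(25 \right)}\right)^{2} = \left(-9 + 0\right)^{2} = \left(-9\right)^{2} = 81$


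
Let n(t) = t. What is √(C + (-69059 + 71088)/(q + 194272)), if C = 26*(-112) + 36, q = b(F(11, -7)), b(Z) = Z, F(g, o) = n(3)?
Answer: I*√4341913140541/38855 ≈ 53.628*I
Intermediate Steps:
F(g, o) = 3
q = 3
C = -2876 (C = -2912 + 36 = -2876)
√(C + (-69059 + 71088)/(q + 194272)) = √(-2876 + (-69059 + 71088)/(3 + 194272)) = √(-2876 + 2029/194275) = √(-558732871/194275) = I*√4341913140541/38855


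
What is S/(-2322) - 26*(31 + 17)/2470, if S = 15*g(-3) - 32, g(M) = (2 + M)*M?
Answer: -112691/220590 ≈ -0.51086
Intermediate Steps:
g(M) = M*(2 + M)
S = 13 (S = 15*(-3*(2 - 3)) - 32 = 15*(-3*(-1)) - 32 = 15*3 - 32 = 45 - 32 = 13)
S/(-2322) - 26*(31 + 17)/2470 = 13/(-2322) - 26*(31 + 17)/2470 = 13*(-1/2322) - 26*48*(1/2470) = -13/2322 - 1248*1/2470 = -13/2322 - 48/95 = -112691/220590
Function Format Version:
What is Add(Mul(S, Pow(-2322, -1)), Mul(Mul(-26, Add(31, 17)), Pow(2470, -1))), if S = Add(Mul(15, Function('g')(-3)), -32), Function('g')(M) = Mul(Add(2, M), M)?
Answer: Rational(-112691, 220590) ≈ -0.51086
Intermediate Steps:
Function('g')(M) = Mul(M, Add(2, M))
S = 13 (S = Add(Mul(15, Mul(-3, Add(2, -3))), -32) = Add(Mul(15, Mul(-3, -1)), -32) = Add(Mul(15, 3), -32) = Add(45, -32) = 13)
Add(Mul(S, Pow(-2322, -1)), Mul(Mul(-26, Add(31, 17)), Pow(2470, -1))) = Add(Mul(13, Pow(-2322, -1)), Mul(Mul(-26, Add(31, 17)), Pow(2470, -1))) = Add(Mul(13, Rational(-1, 2322)), Mul(Mul(-26, 48), Rational(1, 2470))) = Add(Rational(-13, 2322), Mul(-1248, Rational(1, 2470))) = Add(Rational(-13, 2322), Rational(-48, 95)) = Rational(-112691, 220590)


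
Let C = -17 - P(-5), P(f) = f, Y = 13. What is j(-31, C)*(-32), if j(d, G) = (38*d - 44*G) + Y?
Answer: 20384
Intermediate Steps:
C = -12 (C = -17 - 1*(-5) = -17 + 5 = -12)
j(d, G) = 13 - 44*G + 38*d (j(d, G) = (38*d - 44*G) + 13 = (-44*G + 38*d) + 13 = 13 - 44*G + 38*d)
j(-31, C)*(-32) = (13 - 44*(-12) + 38*(-31))*(-32) = (13 + 528 - 1178)*(-32) = -637*(-32) = 20384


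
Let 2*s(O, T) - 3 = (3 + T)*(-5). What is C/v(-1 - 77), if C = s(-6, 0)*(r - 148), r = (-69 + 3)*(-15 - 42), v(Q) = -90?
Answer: 3614/15 ≈ 240.93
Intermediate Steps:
s(O, T) = -6 - 5*T/2 (s(O, T) = 3/2 + ((3 + T)*(-5))/2 = 3/2 + (-15 - 5*T)/2 = 3/2 + (-15/2 - 5*T/2) = -6 - 5*T/2)
r = 3762 (r = -66*(-57) = 3762)
C = -21684 (C = (-6 - 5/2*0)*(3762 - 148) = (-6 + 0)*3614 = -6*3614 = -21684)
C/v(-1 - 77) = -21684/(-90) = -21684*(-1/90) = 3614/15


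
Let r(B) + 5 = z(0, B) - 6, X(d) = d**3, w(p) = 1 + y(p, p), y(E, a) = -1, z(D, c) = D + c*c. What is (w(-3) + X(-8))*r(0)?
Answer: 5632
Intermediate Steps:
z(D, c) = D + c**2
w(p) = 0 (w(p) = 1 - 1 = 0)
r(B) = -11 + B**2 (r(B) = -5 + ((0 + B**2) - 6) = -5 + (B**2 - 6) = -5 + (-6 + B**2) = -11 + B**2)
(w(-3) + X(-8))*r(0) = (0 + (-8)**3)*(-11 + 0**2) = (0 - 512)*(-11 + 0) = -512*(-11) = 5632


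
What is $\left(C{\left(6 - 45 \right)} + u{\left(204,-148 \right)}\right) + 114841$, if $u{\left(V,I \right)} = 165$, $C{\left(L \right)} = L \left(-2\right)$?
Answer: $115084$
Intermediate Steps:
$C{\left(L \right)} = - 2 L$
$\left(C{\left(6 - 45 \right)} + u{\left(204,-148 \right)}\right) + 114841 = \left(- 2 \left(6 - 45\right) + 165\right) + 114841 = \left(\left(-2\right) \left(-39\right) + 165\right) + 114841 = \left(78 + 165\right) + 114841 = 243 + 114841 = 115084$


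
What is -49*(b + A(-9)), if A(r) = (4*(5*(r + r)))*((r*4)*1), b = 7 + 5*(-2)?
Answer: -634893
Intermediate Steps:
b = -3 (b = 7 - 10 = -3)
A(r) = 160*r² (A(r) = (4*(5*(2*r)))*((4*r)*1) = (4*(10*r))*(4*r) = (40*r)*(4*r) = 160*r²)
-49*(b + A(-9)) = -49*(-3 + 160*(-9)²) = -49*(-3 + 160*81) = -49*(-3 + 12960) = -49*12957 = -634893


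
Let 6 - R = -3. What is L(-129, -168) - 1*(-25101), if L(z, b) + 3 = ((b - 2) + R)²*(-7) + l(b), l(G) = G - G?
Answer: -156349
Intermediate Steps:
R = 9 (R = 6 - 1*(-3) = 6 + 3 = 9)
l(G) = 0
L(z, b) = -3 - 7*(7 + b)² (L(z, b) = -3 + (((b - 2) + 9)²*(-7) + 0) = -3 + (((-2 + b) + 9)²*(-7) + 0) = -3 + ((7 + b)²*(-7) + 0) = -3 + (-7*(7 + b)² + 0) = -3 - 7*(7 + b)²)
L(-129, -168) - 1*(-25101) = (-3 - 7*(7 - 168)²) - 1*(-25101) = (-3 - 7*(-161)²) + 25101 = (-3 - 7*25921) + 25101 = (-3 - 181447) + 25101 = -181450 + 25101 = -156349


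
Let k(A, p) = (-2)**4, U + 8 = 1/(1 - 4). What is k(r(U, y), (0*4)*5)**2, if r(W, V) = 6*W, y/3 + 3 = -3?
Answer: 256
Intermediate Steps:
y = -18 (y = -9 + 3*(-3) = -9 - 9 = -18)
U = -25/3 (U = -8 + 1/(1 - 4) = -8 + 1/(-3) = -8 - 1/3 = -25/3 ≈ -8.3333)
k(A, p) = 16
k(r(U, y), (0*4)*5)**2 = 16**2 = 256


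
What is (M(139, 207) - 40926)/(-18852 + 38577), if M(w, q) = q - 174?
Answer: -13631/6575 ≈ -2.0732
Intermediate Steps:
M(w, q) = -174 + q
(M(139, 207) - 40926)/(-18852 + 38577) = ((-174 + 207) - 40926)/(-18852 + 38577) = (33 - 40926)/19725 = -40893*1/19725 = -13631/6575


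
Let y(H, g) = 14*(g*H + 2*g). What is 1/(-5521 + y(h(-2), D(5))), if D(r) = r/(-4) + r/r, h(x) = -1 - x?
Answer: -2/11063 ≈ -0.00018078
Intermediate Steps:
D(r) = 1 - r/4 (D(r) = r*(-¼) + 1 = -r/4 + 1 = 1 - r/4)
y(H, g) = 28*g + 14*H*g (y(H, g) = 14*(H*g + 2*g) = 14*(2*g + H*g) = 28*g + 14*H*g)
1/(-5521 + y(h(-2), D(5))) = 1/(-5521 + 14*(1 - ¼*5)*(2 + (-1 - 1*(-2)))) = 1/(-5521 + 14*(1 - 5/4)*(2 + (-1 + 2))) = 1/(-5521 + 14*(-¼)*(2 + 1)) = 1/(-5521 + 14*(-¼)*3) = 1/(-5521 - 21/2) = 1/(-11063/2) = -2/11063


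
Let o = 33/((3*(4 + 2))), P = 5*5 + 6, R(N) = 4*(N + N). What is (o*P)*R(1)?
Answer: 1364/3 ≈ 454.67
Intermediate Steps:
R(N) = 8*N (R(N) = 4*(2*N) = 8*N)
P = 31 (P = 25 + 6 = 31)
o = 11/6 (o = 33/((3*6)) = 33/18 = 33*(1/18) = 11/6 ≈ 1.8333)
(o*P)*R(1) = ((11/6)*31)*(8*1) = (341/6)*8 = 1364/3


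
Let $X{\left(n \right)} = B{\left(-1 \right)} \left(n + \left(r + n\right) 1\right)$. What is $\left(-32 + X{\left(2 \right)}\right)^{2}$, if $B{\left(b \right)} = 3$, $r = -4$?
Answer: $1024$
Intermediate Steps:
$X{\left(n \right)} = -12 + 6 n$ ($X{\left(n \right)} = 3 \left(n + \left(-4 + n\right) 1\right) = 3 \left(n + \left(-4 + n\right)\right) = 3 \left(-4 + 2 n\right) = -12 + 6 n$)
$\left(-32 + X{\left(2 \right)}\right)^{2} = \left(-32 + \left(-12 + 6 \cdot 2\right)\right)^{2} = \left(-32 + \left(-12 + 12\right)\right)^{2} = \left(-32 + 0\right)^{2} = \left(-32\right)^{2} = 1024$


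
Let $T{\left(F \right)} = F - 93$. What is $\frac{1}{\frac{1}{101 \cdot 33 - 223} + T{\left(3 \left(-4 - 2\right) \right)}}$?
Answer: $- \frac{3110}{345209} \approx -0.009009$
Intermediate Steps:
$T{\left(F \right)} = -93 + F$
$\frac{1}{\frac{1}{101 \cdot 33 - 223} + T{\left(3 \left(-4 - 2\right) \right)}} = \frac{1}{\frac{1}{101 \cdot 33 - 223} - \left(93 - 3 \left(-4 - 2\right)\right)} = \frac{1}{\frac{1}{3333 - 223} + \left(-93 + 3 \left(-6\right)\right)} = \frac{1}{\frac{1}{3110} - 111} = \frac{1}{- \frac{345209}{3110}} = - \frac{3110}{345209}$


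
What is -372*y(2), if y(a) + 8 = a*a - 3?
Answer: 2604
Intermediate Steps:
y(a) = -11 + a**2 (y(a) = -8 + (a*a - 3) = -8 + (a**2 - 3) = -8 + (-3 + a**2) = -11 + a**2)
-372*y(2) = -372*(-11 + 2**2) = -372*(-11 + 4) = -372*(-7) = 2604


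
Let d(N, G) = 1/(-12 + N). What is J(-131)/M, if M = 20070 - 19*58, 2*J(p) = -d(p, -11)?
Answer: 1/5424848 ≈ 1.8434e-7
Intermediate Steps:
J(p) = -1/(2*(-12 + p)) (J(p) = (-1/(-12 + p))/2 = -1/(2*(-12 + p)))
M = 18968 (M = 20070 - 1102 = 18968)
J(-131)/M = -1/(-24 + 2*(-131))/18968 = -1/(-24 - 262)*(1/18968) = -1/(-286)*(1/18968) = -1*(-1/286)*(1/18968) = (1/286)*(1/18968) = 1/5424848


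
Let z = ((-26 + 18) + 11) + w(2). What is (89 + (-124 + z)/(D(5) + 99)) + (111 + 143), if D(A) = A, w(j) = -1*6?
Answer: 35545/104 ≈ 341.78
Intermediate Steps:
w(j) = -6
z = -3 (z = ((-26 + 18) + 11) - 6 = (-8 + 11) - 6 = 3 - 6 = -3)
(89 + (-124 + z)/(D(5) + 99)) + (111 + 143) = (89 + (-124 - 3)/(5 + 99)) + (111 + 143) = (89 - 127/104) + 254 = 9129/104 + 254 = 35545/104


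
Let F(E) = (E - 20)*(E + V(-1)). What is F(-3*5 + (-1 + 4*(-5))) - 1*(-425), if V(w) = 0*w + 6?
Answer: 2105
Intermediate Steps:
V(w) = 6 (V(w) = 0 + 6 = 6)
F(E) = (-20 + E)*(6 + E) (F(E) = (E - 20)*(E + 6) = (-20 + E)*(6 + E))
F(-3*5 + (-1 + 4*(-5))) - 1*(-425) = (-120 + (-3*5 + (-1 + 4*(-5)))**2 - 14*(-3*5 + (-1 + 4*(-5)))) - 1*(-425) = (-120 + (-15 + (-1 - 20))**2 - 14*(-15 + (-1 - 20))) + 425 = (-120 + (-15 - 21)**2 - 14*(-15 - 21)) + 425 = (-120 + (-36)**2 - 14*(-36)) + 425 = (-120 + 1296 + 504) + 425 = 1680 + 425 = 2105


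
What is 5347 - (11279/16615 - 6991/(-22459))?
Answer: 1994897185369/373156285 ≈ 5346.0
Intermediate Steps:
5347 - (11279/16615 - 6991/(-22459)) = 5347 - (11279*(1/16615) - 6991*(-1/22459)) = 5347 - (11279/16615 + 6991/22459) = 5347 - 1*369470526/373156285 = 5347 - 369470526/373156285 = 1994897185369/373156285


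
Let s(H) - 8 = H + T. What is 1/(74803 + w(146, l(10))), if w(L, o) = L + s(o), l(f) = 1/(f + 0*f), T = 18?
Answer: 10/749751 ≈ 1.3338e-5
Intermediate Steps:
l(f) = 1/f (l(f) = 1/(f + 0) = 1/f)
s(H) = 26 + H (s(H) = 8 + (H + 18) = 8 + (18 + H) = 26 + H)
w(L, o) = 26 + L + o (w(L, o) = L + (26 + o) = 26 + L + o)
1/(74803 + w(146, l(10))) = 1/(74803 + (26 + 146 + 1/10)) = 1/(74803 + (26 + 146 + ⅒)) = 1/(74803 + 1721/10) = 1/(749751/10) = 10/749751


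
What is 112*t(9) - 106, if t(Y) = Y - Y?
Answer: -106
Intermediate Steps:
t(Y) = 0
112*t(9) - 106 = 112*0 - 106 = 0 - 106 = -106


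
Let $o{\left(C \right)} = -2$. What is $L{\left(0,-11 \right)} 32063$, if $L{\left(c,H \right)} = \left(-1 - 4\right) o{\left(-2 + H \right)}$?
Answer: $320630$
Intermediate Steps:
$L{\left(c,H \right)} = 10$ ($L{\left(c,H \right)} = \left(-1 - 4\right) \left(-2\right) = \left(-5\right) \left(-2\right) = 10$)
$L{\left(0,-11 \right)} 32063 = 10 \cdot 32063 = 320630$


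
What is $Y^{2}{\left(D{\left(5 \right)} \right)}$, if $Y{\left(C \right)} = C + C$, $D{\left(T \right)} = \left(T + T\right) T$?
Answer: $10000$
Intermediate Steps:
$D{\left(T \right)} = 2 T^{2}$ ($D{\left(T \right)} = 2 T T = 2 T^{2}$)
$Y{\left(C \right)} = 2 C$
$Y^{2}{\left(D{\left(5 \right)} \right)} = \left(2 \cdot 2 \cdot 5^{2}\right)^{2} = \left(2 \cdot 2 \cdot 25\right)^{2} = \left(2 \cdot 50\right)^{2} = 100^{2} = 10000$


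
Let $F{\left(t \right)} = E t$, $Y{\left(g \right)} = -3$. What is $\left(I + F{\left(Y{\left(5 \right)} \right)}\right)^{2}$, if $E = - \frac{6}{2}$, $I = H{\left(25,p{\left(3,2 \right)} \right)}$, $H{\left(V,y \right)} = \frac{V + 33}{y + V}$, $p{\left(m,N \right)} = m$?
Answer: $\frac{24025}{196} \approx 122.58$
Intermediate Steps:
$H{\left(V,y \right)} = \frac{33 + V}{V + y}$
$I = \frac{29}{14}$ ($I = \frac{33 + 25}{25 + 3} = \frac{1}{28} \cdot 58 = \frac{29}{14} \approx 2.0714$)
$E = -3$ ($E = \left(-6\right) \frac{1}{2} = -3$)
$F{\left(t \right)} = - 3 t$
$\left(I + F{\left(Y{\left(5 \right)} \right)}\right)^{2} = \left(\frac{29}{14} - -9\right)^{2} = \left(\frac{29}{14} + 9\right)^{2} = \left(\frac{155}{14}\right)^{2} = \frac{24025}{196}$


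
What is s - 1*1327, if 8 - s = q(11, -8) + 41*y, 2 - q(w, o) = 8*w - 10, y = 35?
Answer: -2678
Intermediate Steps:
q(w, o) = 12 - 8*w (q(w, o) = 2 - (8*w - 10) = 2 - (-10 + 8*w) = 2 + (10 - 8*w) = 12 - 8*w)
s = -1351 (s = 8 - ((12 - 8*11) + 41*35) = 8 - ((12 - 88) + 1435) = 8 - (-76 + 1435) = 8 - 1*1359 = 8 - 1359 = -1351)
s - 1*1327 = -1351 - 1*1327 = -1351 - 1327 = -2678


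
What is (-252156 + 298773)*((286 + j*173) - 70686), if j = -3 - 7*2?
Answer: -3418937397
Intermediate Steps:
j = -17 (j = -3 - 14 = -17)
(-252156 + 298773)*((286 + j*173) - 70686) = (-252156 + 298773)*((286 - 17*173) - 70686) = 46617*((286 - 2941) - 70686) = 46617*(-2655 - 70686) = 46617*(-73341) = -3418937397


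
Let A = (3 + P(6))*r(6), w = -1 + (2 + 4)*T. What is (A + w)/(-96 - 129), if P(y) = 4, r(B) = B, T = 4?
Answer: -13/45 ≈ -0.28889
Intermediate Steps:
w = 23 (w = -1 + (2 + 4)*4 = -1 + 6*4 = -1 + 24 = 23)
A = 42 (A = (3 + 4)*6 = 7*6 = 42)
(A + w)/(-96 - 129) = (42 + 23)/(-96 - 129) = 65/(-225) = -1/225*65 = -13/45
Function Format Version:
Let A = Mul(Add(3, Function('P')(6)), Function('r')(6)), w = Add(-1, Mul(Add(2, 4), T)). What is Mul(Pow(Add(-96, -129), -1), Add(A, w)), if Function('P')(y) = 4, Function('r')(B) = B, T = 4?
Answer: Rational(-13, 45) ≈ -0.28889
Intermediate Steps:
w = 23 (w = Add(-1, Mul(Add(2, 4), 4)) = Add(-1, Mul(6, 4)) = Add(-1, 24) = 23)
A = 42 (A = Mul(Add(3, 4), 6) = Mul(7, 6) = 42)
Mul(Pow(Add(-96, -129), -1), Add(A, w)) = Mul(Pow(Add(-96, -129), -1), Add(42, 23)) = Mul(Pow(-225, -1), 65) = Mul(Rational(-1, 225), 65) = Rational(-13, 45)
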